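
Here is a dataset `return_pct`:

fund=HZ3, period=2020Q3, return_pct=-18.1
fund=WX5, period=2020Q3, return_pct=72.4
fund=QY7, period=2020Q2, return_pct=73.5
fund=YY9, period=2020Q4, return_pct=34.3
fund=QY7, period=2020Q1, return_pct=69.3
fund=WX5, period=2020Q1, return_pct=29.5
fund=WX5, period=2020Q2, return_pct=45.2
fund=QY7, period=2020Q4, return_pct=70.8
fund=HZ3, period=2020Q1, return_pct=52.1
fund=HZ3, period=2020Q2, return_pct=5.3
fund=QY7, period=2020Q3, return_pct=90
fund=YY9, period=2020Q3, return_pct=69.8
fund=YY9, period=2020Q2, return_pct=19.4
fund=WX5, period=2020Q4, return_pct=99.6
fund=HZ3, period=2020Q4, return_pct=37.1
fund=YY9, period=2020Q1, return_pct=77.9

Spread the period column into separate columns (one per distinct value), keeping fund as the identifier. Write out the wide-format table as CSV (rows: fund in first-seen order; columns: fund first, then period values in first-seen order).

fund,2020Q3,2020Q2,2020Q4,2020Q1
HZ3,-18.1,5.3,37.1,52.1
WX5,72.4,45.2,99.6,29.5
QY7,90,73.5,70.8,69.3
YY9,69.8,19.4,34.3,77.9

Columns: fund plus the 4 distinct period values (2020Q3, 2020Q2, 2020Q4, 2020Q1).
For example, row HZ3 column 2020Q3 takes return_pct=-18.1 from the long row (HZ3, 2020Q3).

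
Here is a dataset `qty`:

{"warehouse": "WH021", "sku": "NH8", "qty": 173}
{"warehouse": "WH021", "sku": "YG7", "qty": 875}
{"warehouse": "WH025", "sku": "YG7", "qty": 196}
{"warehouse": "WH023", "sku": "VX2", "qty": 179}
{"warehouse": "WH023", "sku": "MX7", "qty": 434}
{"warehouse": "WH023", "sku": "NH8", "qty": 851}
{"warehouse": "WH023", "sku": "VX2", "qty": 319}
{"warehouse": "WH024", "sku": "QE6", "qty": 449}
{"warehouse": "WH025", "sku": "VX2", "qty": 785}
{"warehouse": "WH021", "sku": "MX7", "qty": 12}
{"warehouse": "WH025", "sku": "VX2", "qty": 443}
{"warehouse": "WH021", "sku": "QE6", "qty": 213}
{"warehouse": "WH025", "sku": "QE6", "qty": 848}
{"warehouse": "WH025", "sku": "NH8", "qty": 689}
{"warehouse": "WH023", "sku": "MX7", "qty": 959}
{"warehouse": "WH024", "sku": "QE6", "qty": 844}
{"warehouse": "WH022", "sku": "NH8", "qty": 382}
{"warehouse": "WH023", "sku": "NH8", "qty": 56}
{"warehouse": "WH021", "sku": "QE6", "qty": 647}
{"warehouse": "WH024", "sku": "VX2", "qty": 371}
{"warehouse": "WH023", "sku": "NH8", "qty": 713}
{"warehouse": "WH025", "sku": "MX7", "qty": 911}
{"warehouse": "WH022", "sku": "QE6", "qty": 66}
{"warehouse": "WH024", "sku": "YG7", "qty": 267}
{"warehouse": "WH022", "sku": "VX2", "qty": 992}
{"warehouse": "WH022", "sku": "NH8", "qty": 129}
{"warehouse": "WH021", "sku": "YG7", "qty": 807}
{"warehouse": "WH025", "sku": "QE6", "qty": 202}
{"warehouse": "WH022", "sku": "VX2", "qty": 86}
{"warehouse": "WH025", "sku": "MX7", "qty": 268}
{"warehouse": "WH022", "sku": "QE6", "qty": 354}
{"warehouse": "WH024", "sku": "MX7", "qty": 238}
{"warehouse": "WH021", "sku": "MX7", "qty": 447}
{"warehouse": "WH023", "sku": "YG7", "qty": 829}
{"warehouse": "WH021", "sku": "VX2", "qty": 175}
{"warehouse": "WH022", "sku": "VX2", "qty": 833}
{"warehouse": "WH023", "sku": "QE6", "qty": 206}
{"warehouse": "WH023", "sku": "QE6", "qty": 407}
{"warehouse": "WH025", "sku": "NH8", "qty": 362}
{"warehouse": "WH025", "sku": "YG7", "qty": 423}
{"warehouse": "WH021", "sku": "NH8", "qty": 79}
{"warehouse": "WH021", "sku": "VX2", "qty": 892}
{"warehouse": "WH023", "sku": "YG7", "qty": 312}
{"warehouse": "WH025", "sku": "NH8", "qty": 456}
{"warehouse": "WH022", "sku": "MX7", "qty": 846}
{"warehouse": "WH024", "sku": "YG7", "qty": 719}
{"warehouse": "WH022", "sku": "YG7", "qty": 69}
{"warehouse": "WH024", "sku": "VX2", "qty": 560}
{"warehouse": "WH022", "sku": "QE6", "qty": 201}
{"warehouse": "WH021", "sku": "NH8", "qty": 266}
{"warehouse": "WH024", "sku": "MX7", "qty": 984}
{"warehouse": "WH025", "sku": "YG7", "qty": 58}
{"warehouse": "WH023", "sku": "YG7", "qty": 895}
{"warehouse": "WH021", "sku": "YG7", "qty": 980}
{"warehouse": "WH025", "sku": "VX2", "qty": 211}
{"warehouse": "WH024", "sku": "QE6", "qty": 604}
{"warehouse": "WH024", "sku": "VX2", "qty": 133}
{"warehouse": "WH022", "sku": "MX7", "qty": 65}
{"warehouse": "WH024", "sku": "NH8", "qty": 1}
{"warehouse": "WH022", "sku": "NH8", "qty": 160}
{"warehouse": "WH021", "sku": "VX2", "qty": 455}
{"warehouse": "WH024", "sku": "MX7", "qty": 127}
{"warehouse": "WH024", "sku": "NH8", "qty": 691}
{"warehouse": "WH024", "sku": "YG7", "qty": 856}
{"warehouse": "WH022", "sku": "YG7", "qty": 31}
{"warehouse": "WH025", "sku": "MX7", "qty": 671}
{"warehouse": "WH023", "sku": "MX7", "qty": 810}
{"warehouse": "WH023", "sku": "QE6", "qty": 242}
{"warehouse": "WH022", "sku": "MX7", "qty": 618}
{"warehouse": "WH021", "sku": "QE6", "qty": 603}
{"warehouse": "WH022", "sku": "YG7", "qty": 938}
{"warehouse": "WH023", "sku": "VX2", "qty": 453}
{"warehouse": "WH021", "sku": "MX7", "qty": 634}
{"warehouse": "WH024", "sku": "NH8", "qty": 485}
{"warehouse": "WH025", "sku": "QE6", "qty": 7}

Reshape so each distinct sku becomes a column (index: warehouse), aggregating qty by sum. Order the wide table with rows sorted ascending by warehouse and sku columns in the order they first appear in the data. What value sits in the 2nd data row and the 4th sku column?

With rows sorted ascending by warehouse, row 2 is warehouse=WH022. sku columns in first-appearance order: NH8, YG7, VX2, MX7, QE6; column 4 is MX7.
Long rows with warehouse=WH022, sku=MX7: 846 + 65 + 618 = 1529.

1529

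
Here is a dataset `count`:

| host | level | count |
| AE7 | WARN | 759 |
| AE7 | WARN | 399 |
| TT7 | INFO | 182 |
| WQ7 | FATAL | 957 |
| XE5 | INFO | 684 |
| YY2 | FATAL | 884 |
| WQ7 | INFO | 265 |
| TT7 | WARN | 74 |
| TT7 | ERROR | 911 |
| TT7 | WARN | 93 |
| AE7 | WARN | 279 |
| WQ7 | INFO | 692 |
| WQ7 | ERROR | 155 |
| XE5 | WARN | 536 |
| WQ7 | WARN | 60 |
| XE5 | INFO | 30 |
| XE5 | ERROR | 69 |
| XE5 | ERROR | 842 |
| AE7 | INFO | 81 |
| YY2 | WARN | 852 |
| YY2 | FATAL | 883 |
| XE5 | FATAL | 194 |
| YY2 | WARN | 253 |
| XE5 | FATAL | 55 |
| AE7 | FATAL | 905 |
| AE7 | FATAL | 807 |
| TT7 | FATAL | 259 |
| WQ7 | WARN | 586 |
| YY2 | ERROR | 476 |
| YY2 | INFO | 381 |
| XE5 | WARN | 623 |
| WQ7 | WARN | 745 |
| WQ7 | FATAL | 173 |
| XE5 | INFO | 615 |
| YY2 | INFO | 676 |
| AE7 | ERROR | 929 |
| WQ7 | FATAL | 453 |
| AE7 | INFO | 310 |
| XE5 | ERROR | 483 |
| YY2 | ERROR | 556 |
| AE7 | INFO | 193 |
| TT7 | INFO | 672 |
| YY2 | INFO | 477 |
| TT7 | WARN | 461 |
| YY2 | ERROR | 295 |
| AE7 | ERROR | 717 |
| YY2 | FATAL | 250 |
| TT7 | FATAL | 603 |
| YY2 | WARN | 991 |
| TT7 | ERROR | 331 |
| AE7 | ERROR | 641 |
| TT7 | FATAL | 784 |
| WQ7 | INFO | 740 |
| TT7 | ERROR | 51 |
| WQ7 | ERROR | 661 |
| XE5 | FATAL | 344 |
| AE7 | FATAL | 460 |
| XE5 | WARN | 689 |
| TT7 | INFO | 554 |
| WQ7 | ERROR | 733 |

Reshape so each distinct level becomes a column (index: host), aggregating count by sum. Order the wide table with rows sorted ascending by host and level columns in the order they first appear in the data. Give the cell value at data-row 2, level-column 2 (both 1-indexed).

1408

With rows sorted ascending by host, row 2 is host=TT7. level columns in first-appearance order: WARN, INFO, FATAL, ERROR; column 2 is INFO.
Long rows with host=TT7, level=INFO: 182 + 672 + 554 = 1408.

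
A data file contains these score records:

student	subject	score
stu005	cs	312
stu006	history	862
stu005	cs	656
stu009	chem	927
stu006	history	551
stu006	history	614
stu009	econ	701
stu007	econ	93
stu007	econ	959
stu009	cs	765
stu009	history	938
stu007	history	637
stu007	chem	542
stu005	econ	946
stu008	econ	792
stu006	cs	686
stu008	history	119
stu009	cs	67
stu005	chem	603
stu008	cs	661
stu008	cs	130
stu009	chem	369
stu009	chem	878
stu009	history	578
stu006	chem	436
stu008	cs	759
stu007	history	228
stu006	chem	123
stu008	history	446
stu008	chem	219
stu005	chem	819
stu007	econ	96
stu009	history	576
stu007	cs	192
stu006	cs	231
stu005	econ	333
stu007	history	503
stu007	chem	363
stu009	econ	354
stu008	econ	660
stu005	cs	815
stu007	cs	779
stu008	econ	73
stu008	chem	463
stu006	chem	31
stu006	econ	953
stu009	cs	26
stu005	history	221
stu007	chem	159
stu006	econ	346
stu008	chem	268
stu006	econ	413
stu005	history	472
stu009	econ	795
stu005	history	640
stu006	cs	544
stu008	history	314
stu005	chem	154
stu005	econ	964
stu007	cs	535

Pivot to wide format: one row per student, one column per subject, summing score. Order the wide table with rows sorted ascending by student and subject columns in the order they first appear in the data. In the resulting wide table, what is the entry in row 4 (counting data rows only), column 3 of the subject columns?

950

With rows sorted ascending by student, row 4 is student=stu008. subject columns in first-appearance order: cs, history, chem, econ; column 3 is chem.
Long rows with student=stu008, subject=chem: 219 + 463 + 268 = 950.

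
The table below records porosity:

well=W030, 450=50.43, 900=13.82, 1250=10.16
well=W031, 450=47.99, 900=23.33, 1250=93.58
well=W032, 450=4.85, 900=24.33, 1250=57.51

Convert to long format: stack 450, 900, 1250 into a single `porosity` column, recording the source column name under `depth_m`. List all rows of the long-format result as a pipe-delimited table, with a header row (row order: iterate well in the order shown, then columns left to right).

Each (well, column) pair becomes one row: 3 × 3 = 9 rows.
For example, (W030, 450) → porosity=50.43.

| well | depth_m | porosity |
| W030 | 450 | 50.43 |
| W030 | 900 | 13.82 |
| W030 | 1250 | 10.16 |
| W031 | 450 | 47.99 |
| W031 | 900 | 23.33 |
| W031 | 1250 | 93.58 |
| W032 | 450 | 4.85 |
| W032 | 900 | 24.33 |
| W032 | 1250 | 57.51 |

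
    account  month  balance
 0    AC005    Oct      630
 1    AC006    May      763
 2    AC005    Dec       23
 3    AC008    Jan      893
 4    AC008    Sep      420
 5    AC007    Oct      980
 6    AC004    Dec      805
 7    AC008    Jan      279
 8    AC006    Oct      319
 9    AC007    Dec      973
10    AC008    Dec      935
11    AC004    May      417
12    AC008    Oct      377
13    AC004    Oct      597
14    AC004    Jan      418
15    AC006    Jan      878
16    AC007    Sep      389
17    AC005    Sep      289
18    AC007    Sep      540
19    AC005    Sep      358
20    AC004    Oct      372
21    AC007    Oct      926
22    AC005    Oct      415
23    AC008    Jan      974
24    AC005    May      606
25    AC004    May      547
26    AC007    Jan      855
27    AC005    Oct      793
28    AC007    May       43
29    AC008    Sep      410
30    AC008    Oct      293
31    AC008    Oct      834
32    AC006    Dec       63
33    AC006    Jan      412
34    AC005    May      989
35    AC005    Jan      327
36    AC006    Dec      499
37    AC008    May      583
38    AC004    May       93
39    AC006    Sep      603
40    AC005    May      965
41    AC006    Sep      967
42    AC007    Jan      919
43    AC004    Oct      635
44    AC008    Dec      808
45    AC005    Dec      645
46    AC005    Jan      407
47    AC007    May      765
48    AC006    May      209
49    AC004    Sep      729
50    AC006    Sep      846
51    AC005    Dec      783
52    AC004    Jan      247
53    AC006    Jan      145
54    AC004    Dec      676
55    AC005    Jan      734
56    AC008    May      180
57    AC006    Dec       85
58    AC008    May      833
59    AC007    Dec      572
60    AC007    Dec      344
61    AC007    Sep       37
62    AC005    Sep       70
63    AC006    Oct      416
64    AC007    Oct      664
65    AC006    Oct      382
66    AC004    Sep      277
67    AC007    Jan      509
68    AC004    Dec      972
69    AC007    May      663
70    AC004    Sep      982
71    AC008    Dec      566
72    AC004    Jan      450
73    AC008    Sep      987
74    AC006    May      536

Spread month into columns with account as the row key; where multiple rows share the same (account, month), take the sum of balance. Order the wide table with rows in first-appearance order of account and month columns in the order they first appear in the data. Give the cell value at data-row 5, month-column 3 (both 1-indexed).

With rows in first-appearance order of account, row 5 is account=AC004. month columns in first-appearance order: Oct, May, Dec, Jan, Sep; column 3 is Dec.
Long rows with account=AC004, month=Dec: 805 + 676 + 972 = 2453.

2453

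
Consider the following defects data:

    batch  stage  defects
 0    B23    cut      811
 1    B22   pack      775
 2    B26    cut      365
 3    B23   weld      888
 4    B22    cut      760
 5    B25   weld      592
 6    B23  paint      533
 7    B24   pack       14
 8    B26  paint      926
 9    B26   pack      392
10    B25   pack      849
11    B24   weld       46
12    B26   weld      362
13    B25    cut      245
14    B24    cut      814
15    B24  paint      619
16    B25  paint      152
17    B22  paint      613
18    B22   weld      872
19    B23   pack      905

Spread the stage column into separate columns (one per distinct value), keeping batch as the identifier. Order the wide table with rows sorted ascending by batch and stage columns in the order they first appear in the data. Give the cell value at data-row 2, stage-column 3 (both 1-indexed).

With rows sorted ascending by batch, row 2 is batch=B23. stage columns in first-appearance order: cut, pack, weld, paint; column 3 is weld.
Long rows with batch=B23, stage=weld: defects = 888.

888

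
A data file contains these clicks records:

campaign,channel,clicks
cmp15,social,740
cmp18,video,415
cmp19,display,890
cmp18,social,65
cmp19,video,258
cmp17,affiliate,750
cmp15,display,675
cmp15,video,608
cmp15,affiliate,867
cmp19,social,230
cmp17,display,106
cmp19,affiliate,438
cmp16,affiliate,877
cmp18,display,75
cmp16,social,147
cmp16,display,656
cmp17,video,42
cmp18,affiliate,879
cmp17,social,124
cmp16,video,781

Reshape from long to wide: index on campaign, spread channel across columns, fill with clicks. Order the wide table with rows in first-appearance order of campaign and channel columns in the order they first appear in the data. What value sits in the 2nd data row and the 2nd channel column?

415

With rows in first-appearance order of campaign, row 2 is campaign=cmp18. channel columns in first-appearance order: social, video, display, affiliate; column 2 is video.
Long rows with campaign=cmp18, channel=video: clicks = 415.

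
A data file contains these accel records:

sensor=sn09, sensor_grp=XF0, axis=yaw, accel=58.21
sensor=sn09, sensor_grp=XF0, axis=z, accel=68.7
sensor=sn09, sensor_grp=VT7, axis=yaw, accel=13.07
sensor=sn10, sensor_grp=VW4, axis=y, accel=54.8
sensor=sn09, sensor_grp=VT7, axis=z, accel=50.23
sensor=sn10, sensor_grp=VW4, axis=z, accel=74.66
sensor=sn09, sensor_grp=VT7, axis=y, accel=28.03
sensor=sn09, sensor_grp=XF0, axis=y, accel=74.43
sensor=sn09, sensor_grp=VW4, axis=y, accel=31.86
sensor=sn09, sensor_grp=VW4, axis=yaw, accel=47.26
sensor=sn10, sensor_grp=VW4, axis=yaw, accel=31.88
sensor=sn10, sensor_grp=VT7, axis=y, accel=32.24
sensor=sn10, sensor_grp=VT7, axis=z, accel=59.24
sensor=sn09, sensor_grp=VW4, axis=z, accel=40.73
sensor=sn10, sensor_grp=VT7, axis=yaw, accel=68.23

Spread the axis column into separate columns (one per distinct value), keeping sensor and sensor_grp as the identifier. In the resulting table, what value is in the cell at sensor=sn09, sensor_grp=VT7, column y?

Wide layout: rows indexed by sensor and sensor_grp, columns are the 3 distinct axis values (yaw, z, y).
Cell (sensor=sn09, sensor_grp=VT7, axis=y) draws from the long row where sensor=sn09, sensor_grp=VT7 and axis=y, which has accel=28.03.

28.03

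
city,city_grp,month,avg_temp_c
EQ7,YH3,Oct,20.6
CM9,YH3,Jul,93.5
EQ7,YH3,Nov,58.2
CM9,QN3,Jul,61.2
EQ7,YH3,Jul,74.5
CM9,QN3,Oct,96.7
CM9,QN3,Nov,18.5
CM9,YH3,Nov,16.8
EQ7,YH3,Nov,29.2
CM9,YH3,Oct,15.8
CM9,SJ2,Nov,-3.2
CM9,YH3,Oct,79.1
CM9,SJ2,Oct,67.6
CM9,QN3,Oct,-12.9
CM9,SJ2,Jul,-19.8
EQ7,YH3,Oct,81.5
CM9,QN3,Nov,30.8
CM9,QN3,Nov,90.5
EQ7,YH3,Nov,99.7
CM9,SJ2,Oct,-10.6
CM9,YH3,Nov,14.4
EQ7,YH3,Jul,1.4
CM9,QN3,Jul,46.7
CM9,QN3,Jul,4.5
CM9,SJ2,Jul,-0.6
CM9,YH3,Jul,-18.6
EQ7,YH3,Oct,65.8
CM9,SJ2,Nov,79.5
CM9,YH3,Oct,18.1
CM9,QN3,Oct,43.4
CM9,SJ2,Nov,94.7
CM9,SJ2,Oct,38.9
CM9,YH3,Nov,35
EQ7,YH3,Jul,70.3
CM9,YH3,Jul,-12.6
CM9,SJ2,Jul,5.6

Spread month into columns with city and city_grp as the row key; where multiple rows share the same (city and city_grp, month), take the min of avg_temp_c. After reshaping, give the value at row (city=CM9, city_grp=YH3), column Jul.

Rows with city=CM9, city_grp=YH3 and month=Jul: avg_temp_c values are 93.5, -18.6, -12.6.
min(93.5, -18.6, -12.6) = -18.6.

-18.6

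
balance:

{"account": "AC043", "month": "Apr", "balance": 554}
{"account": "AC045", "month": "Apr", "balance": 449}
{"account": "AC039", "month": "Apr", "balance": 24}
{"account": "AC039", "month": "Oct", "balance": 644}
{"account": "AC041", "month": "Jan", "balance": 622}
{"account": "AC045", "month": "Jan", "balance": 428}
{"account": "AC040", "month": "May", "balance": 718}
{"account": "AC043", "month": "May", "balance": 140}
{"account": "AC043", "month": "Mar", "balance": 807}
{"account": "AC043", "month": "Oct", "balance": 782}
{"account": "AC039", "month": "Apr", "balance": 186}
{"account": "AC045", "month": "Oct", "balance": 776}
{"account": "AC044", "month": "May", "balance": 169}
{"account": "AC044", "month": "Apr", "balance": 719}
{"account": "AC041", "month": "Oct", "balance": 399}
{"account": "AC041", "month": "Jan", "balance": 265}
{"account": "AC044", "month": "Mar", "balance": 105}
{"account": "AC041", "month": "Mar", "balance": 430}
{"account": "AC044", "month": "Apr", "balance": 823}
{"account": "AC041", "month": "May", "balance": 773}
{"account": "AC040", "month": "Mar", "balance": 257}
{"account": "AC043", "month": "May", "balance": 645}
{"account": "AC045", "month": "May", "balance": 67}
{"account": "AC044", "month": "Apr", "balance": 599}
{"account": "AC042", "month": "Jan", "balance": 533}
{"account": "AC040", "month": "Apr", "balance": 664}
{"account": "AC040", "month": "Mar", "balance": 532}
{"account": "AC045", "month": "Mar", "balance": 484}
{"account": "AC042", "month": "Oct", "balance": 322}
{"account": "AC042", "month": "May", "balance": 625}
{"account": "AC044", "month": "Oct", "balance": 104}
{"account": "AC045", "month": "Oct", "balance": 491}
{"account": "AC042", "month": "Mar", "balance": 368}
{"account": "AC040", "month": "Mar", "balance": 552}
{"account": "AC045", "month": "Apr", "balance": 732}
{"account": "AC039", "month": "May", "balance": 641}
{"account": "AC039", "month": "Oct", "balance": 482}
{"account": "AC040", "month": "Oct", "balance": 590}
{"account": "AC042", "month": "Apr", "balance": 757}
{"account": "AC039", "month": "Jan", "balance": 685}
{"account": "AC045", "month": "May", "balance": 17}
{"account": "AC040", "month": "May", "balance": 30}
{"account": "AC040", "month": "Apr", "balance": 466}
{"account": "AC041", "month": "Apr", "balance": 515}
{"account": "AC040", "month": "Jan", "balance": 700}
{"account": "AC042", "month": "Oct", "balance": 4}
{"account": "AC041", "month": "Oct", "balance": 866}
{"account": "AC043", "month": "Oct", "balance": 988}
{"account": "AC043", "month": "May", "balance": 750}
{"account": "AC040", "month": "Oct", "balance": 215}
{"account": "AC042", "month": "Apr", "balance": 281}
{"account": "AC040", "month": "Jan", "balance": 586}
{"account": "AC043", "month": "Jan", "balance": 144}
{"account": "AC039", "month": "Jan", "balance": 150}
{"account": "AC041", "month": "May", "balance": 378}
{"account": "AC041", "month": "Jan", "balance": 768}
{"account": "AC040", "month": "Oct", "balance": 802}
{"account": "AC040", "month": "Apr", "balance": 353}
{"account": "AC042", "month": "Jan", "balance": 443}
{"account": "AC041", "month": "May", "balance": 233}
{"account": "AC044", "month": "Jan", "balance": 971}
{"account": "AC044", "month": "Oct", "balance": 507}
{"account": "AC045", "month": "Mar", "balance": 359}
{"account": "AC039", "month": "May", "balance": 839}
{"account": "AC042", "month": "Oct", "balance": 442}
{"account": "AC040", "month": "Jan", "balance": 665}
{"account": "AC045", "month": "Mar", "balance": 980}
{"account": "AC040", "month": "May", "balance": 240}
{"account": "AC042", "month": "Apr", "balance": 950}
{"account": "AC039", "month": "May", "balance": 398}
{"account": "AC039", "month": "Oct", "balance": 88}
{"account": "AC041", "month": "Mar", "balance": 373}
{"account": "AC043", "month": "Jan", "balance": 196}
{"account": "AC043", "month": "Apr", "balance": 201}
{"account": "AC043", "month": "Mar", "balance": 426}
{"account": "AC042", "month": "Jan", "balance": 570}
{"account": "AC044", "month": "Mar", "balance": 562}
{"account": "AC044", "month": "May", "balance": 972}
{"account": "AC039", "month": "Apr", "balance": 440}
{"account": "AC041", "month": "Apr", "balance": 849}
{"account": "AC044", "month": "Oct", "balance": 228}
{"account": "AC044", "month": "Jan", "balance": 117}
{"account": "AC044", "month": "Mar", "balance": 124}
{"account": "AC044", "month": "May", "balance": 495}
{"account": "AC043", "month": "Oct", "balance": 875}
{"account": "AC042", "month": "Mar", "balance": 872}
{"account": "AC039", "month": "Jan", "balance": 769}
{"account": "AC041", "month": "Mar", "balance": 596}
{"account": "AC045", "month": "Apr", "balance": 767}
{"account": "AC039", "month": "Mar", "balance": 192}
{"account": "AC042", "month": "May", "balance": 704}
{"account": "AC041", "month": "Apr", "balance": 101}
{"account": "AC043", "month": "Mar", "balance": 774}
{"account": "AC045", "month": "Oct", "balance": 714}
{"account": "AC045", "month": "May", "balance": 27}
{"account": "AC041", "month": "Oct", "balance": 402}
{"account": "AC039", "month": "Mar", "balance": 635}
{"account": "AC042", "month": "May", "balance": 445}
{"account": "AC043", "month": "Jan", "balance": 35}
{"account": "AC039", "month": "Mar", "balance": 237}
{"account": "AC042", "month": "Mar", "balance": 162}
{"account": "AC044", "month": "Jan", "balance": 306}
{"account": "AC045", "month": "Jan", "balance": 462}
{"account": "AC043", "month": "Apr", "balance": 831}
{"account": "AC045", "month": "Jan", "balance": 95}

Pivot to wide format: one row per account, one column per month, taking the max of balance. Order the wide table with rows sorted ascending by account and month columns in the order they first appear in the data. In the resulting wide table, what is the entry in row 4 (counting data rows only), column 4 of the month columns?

With rows sorted ascending by account, row 4 is account=AC042. month columns in first-appearance order: Apr, Oct, Jan, May, Mar; column 4 is May.
Long rows with account=AC042, month=May: max(625, 704, 445) = 704.

704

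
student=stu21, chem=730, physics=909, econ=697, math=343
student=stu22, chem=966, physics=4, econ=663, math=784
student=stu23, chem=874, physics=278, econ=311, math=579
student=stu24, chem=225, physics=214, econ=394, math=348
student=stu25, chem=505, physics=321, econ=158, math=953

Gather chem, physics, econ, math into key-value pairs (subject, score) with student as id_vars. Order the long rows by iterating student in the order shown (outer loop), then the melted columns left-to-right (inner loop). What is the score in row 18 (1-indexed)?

321

20 rows total (5 × 4). Row 18: index ⌊(18-1)/4⌋ = 4 into student → stu25; (18-1) mod 4 = 1 into the melted columns → physics.
So row 18 is (stu25, physics, 321); score = 321.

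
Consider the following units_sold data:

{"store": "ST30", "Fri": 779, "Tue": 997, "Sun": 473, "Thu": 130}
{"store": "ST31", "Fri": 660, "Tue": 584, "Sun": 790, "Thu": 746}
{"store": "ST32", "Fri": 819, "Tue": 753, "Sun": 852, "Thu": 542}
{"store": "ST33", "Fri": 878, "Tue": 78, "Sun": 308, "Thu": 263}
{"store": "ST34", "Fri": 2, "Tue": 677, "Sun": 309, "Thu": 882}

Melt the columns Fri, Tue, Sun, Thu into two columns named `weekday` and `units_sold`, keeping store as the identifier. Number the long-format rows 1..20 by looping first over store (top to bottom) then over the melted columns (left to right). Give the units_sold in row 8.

20 rows total (5 × 4). Row 8: index ⌊(8-1)/4⌋ = 1 into store → ST31; (8-1) mod 4 = 3 into the melted columns → Thu.
So row 8 is (ST31, Thu, 746); units_sold = 746.

746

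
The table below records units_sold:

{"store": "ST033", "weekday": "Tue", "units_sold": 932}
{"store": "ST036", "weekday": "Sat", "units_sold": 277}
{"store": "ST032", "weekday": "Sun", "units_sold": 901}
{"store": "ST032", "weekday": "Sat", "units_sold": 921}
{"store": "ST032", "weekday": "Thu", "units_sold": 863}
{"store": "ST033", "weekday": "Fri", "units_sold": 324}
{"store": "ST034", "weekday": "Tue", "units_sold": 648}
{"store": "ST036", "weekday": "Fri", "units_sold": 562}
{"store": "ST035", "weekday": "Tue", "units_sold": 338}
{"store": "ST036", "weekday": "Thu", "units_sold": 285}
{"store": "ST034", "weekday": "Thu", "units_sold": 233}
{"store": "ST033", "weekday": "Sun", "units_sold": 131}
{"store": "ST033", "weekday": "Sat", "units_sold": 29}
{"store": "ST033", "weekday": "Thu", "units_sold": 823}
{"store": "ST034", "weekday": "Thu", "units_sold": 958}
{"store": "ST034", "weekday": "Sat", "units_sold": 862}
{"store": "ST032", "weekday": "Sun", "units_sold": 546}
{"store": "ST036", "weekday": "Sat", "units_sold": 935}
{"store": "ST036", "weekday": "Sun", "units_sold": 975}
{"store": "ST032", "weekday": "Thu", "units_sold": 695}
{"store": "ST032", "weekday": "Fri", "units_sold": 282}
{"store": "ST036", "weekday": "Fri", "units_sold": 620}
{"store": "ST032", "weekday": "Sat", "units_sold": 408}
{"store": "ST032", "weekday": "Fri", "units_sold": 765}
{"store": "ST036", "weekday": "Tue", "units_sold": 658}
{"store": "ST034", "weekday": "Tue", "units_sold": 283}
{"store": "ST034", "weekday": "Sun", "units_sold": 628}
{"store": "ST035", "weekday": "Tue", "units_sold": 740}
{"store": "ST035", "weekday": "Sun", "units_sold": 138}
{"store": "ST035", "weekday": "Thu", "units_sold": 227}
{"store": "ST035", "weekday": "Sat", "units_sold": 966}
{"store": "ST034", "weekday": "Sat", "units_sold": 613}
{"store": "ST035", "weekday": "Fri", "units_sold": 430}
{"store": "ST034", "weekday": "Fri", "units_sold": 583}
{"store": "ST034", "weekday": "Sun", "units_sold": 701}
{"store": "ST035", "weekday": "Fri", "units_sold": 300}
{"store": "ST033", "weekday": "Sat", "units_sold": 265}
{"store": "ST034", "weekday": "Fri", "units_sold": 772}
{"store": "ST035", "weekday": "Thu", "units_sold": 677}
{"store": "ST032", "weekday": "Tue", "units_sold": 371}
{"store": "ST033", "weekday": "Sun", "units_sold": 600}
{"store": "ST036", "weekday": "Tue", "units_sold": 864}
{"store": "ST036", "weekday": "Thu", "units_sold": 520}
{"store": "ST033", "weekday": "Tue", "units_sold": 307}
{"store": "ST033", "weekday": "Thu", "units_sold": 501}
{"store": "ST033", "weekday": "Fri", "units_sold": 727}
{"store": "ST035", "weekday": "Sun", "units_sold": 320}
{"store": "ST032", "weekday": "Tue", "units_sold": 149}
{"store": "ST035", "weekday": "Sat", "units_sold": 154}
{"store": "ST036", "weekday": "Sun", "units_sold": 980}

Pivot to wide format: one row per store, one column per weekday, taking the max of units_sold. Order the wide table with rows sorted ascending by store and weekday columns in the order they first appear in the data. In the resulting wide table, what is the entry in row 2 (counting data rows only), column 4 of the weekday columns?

With rows sorted ascending by store, row 2 is store=ST033. weekday columns in first-appearance order: Tue, Sat, Sun, Thu, Fri; column 4 is Thu.
Long rows with store=ST033, weekday=Thu: max(823, 501) = 823.

823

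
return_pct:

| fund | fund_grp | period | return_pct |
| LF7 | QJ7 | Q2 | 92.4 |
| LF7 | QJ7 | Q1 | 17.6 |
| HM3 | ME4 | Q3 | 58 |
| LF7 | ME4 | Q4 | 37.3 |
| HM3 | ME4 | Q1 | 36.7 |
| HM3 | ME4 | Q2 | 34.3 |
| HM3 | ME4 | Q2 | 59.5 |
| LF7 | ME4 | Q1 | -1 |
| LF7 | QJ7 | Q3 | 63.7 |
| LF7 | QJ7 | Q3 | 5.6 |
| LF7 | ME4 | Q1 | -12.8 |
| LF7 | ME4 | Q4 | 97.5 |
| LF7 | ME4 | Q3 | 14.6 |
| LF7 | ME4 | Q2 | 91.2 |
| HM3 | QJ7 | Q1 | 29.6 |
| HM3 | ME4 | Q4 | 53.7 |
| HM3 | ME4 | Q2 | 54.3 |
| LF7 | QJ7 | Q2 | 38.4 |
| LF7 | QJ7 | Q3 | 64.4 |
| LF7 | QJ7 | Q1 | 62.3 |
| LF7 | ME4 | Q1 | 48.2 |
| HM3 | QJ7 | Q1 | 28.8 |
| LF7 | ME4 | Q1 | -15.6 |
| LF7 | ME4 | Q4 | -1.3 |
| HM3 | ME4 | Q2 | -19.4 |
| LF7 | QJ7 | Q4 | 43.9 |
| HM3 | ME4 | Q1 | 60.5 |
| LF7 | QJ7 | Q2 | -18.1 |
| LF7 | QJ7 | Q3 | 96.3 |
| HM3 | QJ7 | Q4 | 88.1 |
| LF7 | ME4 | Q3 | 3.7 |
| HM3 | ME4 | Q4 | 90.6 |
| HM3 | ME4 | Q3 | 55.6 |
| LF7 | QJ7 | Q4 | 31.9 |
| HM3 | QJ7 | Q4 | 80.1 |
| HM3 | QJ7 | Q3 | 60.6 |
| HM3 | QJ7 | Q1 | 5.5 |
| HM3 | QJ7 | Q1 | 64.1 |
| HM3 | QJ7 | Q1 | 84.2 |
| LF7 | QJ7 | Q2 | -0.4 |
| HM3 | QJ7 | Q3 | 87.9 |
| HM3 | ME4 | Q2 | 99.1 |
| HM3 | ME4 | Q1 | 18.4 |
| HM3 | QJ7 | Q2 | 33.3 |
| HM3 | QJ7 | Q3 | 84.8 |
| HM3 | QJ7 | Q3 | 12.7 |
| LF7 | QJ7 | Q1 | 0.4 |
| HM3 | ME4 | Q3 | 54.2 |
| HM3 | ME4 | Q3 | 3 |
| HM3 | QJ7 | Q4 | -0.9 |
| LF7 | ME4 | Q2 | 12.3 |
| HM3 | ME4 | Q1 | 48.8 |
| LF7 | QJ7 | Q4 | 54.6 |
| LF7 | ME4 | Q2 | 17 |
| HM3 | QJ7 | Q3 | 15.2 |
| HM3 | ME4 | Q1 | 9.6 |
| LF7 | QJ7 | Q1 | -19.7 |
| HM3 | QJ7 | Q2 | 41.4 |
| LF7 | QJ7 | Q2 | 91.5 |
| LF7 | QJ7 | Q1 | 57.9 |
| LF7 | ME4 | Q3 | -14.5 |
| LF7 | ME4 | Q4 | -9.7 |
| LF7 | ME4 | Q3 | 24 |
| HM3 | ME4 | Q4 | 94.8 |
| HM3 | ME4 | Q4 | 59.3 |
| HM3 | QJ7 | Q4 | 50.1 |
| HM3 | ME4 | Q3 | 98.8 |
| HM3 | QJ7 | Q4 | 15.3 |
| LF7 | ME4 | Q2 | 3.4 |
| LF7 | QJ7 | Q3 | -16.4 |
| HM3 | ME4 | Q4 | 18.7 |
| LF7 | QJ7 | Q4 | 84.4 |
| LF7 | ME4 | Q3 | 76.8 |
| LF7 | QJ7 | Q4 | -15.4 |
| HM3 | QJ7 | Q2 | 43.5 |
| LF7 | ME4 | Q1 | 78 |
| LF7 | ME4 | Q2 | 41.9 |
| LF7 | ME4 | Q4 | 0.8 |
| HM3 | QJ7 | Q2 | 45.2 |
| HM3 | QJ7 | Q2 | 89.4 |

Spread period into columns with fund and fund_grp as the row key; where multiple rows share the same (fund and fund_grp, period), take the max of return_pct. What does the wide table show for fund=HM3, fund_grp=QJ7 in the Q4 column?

Rows with fund=HM3, fund_grp=QJ7 and period=Q4: return_pct values are 88.1, 80.1, -0.9, 50.1, 15.3.
max(88.1, 80.1, -0.9, 50.1, 15.3) = 88.1.

88.1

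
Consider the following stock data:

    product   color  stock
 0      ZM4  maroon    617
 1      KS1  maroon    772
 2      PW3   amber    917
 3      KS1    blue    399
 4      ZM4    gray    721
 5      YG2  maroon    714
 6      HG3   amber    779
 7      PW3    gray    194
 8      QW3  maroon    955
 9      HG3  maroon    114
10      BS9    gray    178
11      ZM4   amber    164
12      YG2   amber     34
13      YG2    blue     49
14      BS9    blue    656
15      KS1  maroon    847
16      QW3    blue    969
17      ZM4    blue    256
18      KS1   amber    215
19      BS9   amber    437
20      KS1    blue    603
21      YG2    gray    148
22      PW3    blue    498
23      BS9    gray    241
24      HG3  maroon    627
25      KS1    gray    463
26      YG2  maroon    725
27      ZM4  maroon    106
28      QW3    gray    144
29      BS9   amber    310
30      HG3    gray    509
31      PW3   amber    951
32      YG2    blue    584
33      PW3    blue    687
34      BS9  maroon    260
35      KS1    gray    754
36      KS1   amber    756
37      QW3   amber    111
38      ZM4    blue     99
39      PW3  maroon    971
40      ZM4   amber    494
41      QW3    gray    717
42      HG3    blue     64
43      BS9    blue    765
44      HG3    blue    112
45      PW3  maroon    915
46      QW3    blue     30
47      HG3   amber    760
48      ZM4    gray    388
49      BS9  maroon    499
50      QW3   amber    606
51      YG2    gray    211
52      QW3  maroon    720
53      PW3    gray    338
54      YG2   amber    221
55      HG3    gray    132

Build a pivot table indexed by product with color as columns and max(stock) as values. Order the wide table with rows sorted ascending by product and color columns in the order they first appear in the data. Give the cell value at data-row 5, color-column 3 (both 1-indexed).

With rows sorted ascending by product, row 5 is product=QW3. color columns in first-appearance order: maroon, amber, blue, gray; column 3 is blue.
Long rows with product=QW3, color=blue: max(969, 30) = 969.

969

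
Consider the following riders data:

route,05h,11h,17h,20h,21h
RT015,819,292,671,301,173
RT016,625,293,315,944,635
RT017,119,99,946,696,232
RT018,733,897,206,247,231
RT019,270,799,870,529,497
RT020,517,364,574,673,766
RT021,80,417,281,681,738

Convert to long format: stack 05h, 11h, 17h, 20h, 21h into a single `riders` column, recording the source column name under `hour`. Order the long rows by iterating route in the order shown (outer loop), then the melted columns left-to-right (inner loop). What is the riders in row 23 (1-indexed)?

870

35 rows total (7 × 5). Row 23: index ⌊(23-1)/5⌋ = 4 into route → RT019; (23-1) mod 5 = 2 into the melted columns → 17h.
So row 23 is (RT019, 17h, 870); riders = 870.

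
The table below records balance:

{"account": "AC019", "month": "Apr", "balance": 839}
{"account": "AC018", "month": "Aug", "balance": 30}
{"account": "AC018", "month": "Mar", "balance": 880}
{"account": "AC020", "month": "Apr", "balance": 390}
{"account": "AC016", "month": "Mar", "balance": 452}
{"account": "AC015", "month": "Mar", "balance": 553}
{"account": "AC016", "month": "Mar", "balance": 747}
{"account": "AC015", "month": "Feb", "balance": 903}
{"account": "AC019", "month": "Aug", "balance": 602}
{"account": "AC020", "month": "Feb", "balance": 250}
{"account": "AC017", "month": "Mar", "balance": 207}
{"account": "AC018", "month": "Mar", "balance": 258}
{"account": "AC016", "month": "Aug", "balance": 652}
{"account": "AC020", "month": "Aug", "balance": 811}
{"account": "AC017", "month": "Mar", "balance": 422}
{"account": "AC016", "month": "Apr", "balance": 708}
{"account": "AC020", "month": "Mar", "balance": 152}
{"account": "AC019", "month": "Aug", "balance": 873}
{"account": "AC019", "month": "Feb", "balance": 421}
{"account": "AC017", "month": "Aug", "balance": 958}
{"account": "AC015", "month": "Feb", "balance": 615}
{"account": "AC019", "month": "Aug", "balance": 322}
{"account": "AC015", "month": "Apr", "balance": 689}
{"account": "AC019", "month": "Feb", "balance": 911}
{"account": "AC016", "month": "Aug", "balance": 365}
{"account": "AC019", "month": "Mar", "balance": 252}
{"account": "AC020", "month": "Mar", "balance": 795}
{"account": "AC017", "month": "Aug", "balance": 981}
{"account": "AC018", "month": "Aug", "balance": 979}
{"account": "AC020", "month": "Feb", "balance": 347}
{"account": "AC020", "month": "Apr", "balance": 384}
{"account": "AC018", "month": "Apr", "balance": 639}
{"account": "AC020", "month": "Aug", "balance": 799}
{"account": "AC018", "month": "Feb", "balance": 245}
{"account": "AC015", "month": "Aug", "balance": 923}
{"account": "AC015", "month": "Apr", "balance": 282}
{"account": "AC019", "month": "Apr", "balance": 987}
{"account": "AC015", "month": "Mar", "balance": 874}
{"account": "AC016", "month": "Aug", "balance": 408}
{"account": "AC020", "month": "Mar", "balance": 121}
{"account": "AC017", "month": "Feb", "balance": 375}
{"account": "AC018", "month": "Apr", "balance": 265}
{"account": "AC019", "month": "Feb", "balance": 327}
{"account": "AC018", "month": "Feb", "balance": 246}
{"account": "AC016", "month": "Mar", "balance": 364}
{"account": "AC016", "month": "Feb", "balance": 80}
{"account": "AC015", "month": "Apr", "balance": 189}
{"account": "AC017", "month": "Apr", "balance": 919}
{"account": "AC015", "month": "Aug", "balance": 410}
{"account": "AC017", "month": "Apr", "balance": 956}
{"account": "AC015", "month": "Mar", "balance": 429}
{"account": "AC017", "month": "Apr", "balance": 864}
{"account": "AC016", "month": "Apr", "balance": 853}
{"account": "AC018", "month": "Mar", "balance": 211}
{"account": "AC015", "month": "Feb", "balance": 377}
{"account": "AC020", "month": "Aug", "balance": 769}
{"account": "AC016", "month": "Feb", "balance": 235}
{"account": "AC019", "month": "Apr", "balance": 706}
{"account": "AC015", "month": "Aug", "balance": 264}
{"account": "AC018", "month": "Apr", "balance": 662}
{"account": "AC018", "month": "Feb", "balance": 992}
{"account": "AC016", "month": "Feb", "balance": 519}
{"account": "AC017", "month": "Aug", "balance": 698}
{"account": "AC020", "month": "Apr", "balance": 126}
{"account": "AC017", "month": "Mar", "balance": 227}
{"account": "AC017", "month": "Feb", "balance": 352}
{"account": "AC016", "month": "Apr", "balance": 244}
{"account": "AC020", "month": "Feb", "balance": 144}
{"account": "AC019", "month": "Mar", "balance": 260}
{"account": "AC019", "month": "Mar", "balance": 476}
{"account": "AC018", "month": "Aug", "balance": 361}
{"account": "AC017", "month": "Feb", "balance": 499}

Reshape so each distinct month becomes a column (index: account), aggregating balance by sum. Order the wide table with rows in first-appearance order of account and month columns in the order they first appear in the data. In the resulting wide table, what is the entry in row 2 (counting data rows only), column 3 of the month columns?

1349

With rows in first-appearance order of account, row 2 is account=AC018. month columns in first-appearance order: Apr, Aug, Mar, Feb; column 3 is Mar.
Long rows with account=AC018, month=Mar: 880 + 258 + 211 = 1349.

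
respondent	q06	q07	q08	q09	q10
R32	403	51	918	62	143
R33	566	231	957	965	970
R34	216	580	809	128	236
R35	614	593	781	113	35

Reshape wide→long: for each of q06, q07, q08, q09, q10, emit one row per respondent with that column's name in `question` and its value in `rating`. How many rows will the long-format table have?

20

4 respondent values × 5 melted columns = 20 rows.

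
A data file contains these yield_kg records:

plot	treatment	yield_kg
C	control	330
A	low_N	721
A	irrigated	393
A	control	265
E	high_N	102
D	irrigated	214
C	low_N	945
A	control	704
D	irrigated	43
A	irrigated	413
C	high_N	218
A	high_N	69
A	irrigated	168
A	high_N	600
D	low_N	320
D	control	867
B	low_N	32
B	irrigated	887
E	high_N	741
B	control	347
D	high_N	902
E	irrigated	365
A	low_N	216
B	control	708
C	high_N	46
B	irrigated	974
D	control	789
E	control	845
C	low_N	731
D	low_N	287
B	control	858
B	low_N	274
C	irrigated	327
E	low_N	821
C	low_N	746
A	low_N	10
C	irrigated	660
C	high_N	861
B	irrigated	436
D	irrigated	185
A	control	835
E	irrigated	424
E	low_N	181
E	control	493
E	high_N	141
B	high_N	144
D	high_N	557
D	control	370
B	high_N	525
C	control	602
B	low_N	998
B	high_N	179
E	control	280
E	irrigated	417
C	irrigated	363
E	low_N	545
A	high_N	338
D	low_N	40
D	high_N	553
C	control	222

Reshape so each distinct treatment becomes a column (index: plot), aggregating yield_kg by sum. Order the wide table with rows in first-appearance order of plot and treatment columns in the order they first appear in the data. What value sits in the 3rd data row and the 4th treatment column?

984

With rows in first-appearance order of plot, row 3 is plot=E. treatment columns in first-appearance order: control, low_N, irrigated, high_N; column 4 is high_N.
Long rows with plot=E, treatment=high_N: 102 + 741 + 141 = 984.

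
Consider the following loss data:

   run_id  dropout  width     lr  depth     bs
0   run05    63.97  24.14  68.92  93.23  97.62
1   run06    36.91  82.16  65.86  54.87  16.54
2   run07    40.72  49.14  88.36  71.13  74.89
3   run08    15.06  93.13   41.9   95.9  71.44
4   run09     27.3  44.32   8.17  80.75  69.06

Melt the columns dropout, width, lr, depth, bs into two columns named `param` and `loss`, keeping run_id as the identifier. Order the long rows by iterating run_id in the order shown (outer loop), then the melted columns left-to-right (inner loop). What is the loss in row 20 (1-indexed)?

25 rows total (5 × 5). Row 20: index ⌊(20-1)/5⌋ = 3 into run_id → run08; (20-1) mod 5 = 4 into the melted columns → bs.
So row 20 is (run08, bs, 71.44); loss = 71.44.

71.44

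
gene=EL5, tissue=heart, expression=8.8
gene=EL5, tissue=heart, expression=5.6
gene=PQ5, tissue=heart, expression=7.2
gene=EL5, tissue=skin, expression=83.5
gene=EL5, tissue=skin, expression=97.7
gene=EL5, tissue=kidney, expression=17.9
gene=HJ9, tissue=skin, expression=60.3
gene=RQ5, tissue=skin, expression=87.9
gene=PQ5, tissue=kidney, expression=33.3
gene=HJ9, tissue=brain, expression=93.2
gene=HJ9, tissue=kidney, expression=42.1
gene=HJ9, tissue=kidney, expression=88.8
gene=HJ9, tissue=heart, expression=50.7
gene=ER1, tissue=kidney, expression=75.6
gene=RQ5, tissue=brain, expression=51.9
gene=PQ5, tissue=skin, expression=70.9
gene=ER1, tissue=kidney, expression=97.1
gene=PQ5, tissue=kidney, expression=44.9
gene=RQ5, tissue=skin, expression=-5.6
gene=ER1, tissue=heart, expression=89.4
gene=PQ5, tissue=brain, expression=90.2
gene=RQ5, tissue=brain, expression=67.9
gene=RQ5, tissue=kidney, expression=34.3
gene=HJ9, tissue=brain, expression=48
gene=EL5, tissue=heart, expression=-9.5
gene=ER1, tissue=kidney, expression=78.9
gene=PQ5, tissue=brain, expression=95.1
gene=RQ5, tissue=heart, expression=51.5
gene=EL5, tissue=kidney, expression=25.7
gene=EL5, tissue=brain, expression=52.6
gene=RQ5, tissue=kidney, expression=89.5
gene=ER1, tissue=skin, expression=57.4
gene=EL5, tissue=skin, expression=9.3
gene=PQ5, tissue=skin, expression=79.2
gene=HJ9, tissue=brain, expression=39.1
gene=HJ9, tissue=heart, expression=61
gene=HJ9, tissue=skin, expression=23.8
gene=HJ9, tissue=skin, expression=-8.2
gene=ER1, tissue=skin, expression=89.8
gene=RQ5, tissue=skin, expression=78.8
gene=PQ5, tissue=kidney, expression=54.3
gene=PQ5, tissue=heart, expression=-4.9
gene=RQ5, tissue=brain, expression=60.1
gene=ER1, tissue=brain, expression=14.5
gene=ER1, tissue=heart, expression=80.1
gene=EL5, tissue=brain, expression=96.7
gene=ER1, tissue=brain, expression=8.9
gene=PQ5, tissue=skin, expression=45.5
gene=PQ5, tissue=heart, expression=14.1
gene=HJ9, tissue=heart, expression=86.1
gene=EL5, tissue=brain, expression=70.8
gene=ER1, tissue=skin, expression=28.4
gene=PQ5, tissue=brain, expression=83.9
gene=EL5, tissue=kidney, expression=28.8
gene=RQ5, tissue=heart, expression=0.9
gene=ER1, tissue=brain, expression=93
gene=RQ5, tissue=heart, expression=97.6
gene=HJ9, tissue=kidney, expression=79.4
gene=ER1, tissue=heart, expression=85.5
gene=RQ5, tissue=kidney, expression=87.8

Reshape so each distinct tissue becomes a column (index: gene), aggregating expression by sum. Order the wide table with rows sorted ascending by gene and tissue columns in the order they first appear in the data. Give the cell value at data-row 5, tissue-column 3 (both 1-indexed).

211.6

With rows sorted ascending by gene, row 5 is gene=RQ5. tissue columns in first-appearance order: heart, skin, kidney, brain; column 3 is kidney.
Long rows with gene=RQ5, tissue=kidney: 34.3 + 89.5 + 87.8 = 211.6.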